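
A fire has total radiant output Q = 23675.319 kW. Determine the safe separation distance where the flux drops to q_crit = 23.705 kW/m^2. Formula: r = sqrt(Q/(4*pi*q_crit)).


4*pi*q_crit = 297.89
Q/(4*pi*q_crit) = 79.478
r = sqrt(79.478) = 8.9150 m

8.9150 m


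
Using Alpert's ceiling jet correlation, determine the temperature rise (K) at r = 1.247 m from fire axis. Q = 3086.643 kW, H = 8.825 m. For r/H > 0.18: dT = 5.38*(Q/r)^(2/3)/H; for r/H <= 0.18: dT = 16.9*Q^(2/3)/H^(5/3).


r/H = 1.247 / 8.825 = 0.14130
r/H <= 0.18, so dT = 16.9*Q^(2/3)/H^(5/3)
Q^(2/3) = 211.99
H^(5/3) = 37.687
dT = 16.9 * 211.99 / 37.687 = 95.065 K

95.065 K


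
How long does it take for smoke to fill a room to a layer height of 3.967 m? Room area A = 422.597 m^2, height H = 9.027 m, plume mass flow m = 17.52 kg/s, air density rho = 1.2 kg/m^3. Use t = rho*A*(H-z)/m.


H - z = 5.06 m
t = 1.2 * 422.597 * 5.06 / 17.52 = 146.46 s

146.46 s


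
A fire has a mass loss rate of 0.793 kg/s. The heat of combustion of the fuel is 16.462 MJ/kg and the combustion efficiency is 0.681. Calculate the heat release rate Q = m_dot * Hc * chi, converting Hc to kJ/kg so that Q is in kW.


Hc = 16.462 MJ/kg = 16.462 * 1000 kJ/kg = 16462 kJ/kg
Q = 0.793 kg/s * 16462 kJ/kg * 0.681 = 8890.0 kW

8890.0 kW


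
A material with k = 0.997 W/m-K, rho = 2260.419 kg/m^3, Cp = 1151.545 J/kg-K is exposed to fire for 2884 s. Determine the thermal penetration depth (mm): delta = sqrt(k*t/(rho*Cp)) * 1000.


alpha = 0.997 / (2260.419 * 1151.545) = 3.8302e-07 m^2/s
alpha * t = 0.0011046
delta = sqrt(0.0011046) * 1000 = 33.236 mm

33.236 mm


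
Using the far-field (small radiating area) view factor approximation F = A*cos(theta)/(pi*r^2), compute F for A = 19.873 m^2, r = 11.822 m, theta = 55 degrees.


cos(55 deg) = 0.57358
pi*r^2 = 439.07
F = 19.873 * 0.57358 / 439.07 = 0.025961

0.025961


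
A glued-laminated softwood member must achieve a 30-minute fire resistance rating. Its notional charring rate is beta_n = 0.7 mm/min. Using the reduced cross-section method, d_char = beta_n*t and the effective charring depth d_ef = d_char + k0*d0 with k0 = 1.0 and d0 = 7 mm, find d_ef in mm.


d_char = 0.7 * 30 = 21 mm
d_ef = 21 + 1.0*7 = 28 mm

28 mm


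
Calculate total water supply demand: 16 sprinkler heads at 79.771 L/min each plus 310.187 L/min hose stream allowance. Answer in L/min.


Sprinkler demand = 16 * 79.771 = 1276.336 L/min
Total = 1276.336 + 310.187 = 1586.523 L/min

1586.523 L/min


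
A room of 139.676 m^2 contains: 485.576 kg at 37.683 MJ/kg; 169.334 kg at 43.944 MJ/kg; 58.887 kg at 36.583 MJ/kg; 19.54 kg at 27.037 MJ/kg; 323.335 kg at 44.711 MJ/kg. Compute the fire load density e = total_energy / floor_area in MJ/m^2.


Total energy = 485.576*37.683 + 169.334*43.944 + 58.887*36.583 + 19.54*27.037 + 323.335*44.711
= 18297.96 + 7441.213 + 2154.263 + 528.3030 + 14456.63
= 42878.37 MJ
e = 42878.37 / 139.676 = 306.98 MJ/m^2

306.98 MJ/m^2


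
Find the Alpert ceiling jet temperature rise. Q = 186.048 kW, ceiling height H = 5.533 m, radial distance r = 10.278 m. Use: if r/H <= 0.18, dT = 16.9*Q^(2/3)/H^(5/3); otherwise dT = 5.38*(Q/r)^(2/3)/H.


r/H = 10.278 / 5.533 = 1.8576
r/H > 0.18, so dT = 5.38*(Q/r)^(2/3)/H
Q/r = 18.102
(Q/r)^(2/3) = 6.8941
dT = 5.38 * 6.8941 / 5.533 = 6.7035 K

6.7035 K


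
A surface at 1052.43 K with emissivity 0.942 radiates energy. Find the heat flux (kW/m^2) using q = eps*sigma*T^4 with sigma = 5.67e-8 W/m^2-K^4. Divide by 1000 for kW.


T^4 = 1.2268e+12
q = 0.942 * 5.67e-8 * 1.2268e+12 / 1000 = 65.525 kW/m^2

65.525 kW/m^2


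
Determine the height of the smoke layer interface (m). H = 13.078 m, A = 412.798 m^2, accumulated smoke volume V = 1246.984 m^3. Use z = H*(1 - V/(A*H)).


V/(A*H) = 0.23098
1 - 0.23098 = 0.76902
z = 13.078 * 0.76902 = 10.057 m

10.057 m


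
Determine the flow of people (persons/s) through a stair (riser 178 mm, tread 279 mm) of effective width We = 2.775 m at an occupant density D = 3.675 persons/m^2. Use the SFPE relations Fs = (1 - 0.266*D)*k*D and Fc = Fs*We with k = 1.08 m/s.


1 - 0.266*D = 1 - 0.266*3.675 = 0.022450
Fs = 0.022450 * 1.08 * 3.675 = 0.089104 persons/(s*m)
Fc = 0.089104 * 2.775 = 0.24726 persons/s

0.24726 persons/s


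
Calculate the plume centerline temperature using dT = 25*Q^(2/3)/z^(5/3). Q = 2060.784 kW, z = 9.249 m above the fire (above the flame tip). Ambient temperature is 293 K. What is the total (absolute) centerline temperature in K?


Q^(2/3) = 161.94
z^(5/3) = 40.753
dT = 25 * 161.94 / 40.753 = 99.343 K
T = 293 + 99.343 = 392.34 K

392.34 K


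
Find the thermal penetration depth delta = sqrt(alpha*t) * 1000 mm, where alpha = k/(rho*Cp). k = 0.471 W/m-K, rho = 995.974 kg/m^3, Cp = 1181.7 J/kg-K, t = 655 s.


alpha = 0.471 / (995.974 * 1181.7) = 4.0019e-07 m^2/s
alpha * t = 0.00026212
delta = sqrt(0.00026212) * 1000 = 16.190 mm

16.190 mm


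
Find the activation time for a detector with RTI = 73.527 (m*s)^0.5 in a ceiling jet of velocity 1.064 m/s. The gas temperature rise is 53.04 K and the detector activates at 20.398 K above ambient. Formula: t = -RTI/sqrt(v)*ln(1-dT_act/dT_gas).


dT_act/dT_gas = 0.38458
ln(1 - 0.38458) = -0.48545
t = -73.527 / sqrt(1.064) * -0.48545 = 34.603 s

34.603 s


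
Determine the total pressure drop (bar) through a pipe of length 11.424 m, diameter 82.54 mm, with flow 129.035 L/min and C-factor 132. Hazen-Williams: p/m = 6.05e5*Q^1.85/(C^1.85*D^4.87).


Q^1.85 = 8031.7
C^1.85 = 8376.5
D^4.87 = 2.1585e+09
p/m = 0.00026875 bar/m
p_total = 0.00026875 * 11.424 = 0.0030702 bar

0.0030702 bar


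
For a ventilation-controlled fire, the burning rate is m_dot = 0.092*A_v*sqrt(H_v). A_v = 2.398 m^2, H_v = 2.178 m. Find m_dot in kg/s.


sqrt(H_v) = 1.4758
m_dot = 0.092 * 2.398 * 1.4758 = 0.32559 kg/s

0.32559 kg/s


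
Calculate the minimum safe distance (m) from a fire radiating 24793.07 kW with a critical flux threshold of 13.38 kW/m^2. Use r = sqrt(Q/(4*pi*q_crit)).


4*pi*q_crit = 168.14
Q/(4*pi*q_crit) = 147.46
r = sqrt(147.46) = 12.143 m

12.143 m


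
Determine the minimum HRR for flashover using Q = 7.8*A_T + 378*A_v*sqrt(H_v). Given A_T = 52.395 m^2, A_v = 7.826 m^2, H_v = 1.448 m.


7.8*A_T = 408.681
sqrt(H_v) = 1.2033
378*A_v*sqrt(H_v) = 3559.7
Q = 408.681 + 3559.7 = 3968.4 kW

3968.4 kW


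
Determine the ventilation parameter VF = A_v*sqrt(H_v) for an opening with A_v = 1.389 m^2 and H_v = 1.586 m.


sqrt(H_v) = 1.2594
VF = 1.389 * 1.2594 = 1.7493 m^(5/2)

1.7493 m^(5/2)


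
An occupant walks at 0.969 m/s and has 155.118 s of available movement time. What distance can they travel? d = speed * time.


d = 0.969 * 155.118 = 150.31 m

150.31 m


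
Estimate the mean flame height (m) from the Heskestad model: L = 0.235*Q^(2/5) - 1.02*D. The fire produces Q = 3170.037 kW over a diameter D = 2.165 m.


Q^(2/5) = 25.144
0.235 * Q^(2/5) = 5.9087
1.02 * D = 2.2083
L = 3.7004 m

3.7004 m


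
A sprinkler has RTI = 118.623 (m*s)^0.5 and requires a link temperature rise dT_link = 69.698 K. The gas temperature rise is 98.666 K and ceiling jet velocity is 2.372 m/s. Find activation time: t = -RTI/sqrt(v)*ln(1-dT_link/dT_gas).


dT_link/dT_gas = 0.70640
ln(1 - 0.70640) = -1.2255
t = -118.623 / sqrt(2.372) * -1.2255 = 94.394 s

94.394 s


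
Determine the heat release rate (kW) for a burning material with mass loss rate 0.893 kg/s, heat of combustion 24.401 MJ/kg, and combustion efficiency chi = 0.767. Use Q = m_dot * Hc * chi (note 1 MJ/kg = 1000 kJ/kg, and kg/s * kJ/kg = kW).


Hc = 24.401 MJ/kg = 24.401 * 1000 kJ/kg = 24401 kJ/kg
Q = 0.893 kg/s * 24401 kJ/kg * 0.767 = 16713 kW

16713 kW


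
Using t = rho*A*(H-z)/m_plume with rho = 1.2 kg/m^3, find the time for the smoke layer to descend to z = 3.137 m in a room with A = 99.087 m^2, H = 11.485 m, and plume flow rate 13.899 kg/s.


H - z = 8.348 m
t = 1.2 * 99.087 * 8.348 / 13.899 = 71.416 s

71.416 s


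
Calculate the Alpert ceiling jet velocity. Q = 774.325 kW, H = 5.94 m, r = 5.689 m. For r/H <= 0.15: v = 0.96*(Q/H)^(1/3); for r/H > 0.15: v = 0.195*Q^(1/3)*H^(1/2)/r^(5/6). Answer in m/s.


r/H = 5.689 / 5.94 = 0.95774
r/H > 0.15, so v = 0.195*Q^(1/3)*H^(1/2)/r^(5/6)
Q^(1/3) = 9.1828
H^(1/2) = 2.4372
r^(5/6) = 4.2579
v = 0.195 * 9.1828 * 2.4372 / 4.2579 = 1.0250 m/s

1.0250 m/s


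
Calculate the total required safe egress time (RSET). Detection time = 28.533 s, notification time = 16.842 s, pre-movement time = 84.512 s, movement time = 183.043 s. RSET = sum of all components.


Total = 28.533 + 16.842 + 84.512 + 183.043 = 312.93 s

312.93 s


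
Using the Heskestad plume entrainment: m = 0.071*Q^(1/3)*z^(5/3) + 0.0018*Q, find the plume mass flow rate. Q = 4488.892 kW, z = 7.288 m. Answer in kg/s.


Q^(1/3) = 16.496
z^(5/3) = 27.396
First term = 0.071 * 16.496 * 27.396 = 32.086
Second term = 0.0018 * 4488.892 = 8.0800
m = 40.166 kg/s

40.166 kg/s


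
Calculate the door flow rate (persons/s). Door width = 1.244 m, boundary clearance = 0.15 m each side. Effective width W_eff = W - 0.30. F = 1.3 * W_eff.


W_eff = 1.244 - 0.30 = 0.944 m
F = 1.3 * 0.944 = 1.2272 persons/s

1.2272 persons/s


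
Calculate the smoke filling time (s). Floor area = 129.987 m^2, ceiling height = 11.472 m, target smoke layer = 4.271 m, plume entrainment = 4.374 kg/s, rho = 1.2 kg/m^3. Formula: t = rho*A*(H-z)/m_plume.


H - z = 7.201 m
t = 1.2 * 129.987 * 7.201 / 4.374 = 256.80 s

256.80 s


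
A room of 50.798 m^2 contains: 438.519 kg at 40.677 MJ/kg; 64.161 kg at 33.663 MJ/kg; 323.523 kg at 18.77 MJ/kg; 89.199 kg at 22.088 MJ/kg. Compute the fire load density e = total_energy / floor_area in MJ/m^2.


Total energy = 438.519*40.677 + 64.161*33.663 + 323.523*18.77 + 89.199*22.088
= 17837.64 + 2159.852 + 6072.527 + 1970.228
= 28040.24 MJ
e = 28040.24 / 50.798 = 552.00 MJ/m^2

552.00 MJ/m^2


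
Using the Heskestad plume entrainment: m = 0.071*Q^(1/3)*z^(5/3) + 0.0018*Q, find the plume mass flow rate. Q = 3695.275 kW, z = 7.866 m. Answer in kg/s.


Q^(1/3) = 15.460
z^(5/3) = 31.112
First term = 0.071 * 15.460 * 31.112 = 34.151
Second term = 0.0018 * 3695.275 = 6.6515
m = 40.802 kg/s

40.802 kg/s


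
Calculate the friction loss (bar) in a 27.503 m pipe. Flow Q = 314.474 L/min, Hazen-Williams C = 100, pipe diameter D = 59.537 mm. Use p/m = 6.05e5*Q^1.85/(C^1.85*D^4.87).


Q^1.85 = 41738
C^1.85 = 5011.9
D^4.87 = 4.3976e+08
p/m = 0.011457 bar/m
p_total = 0.011457 * 27.503 = 0.31510 bar

0.31510 bar


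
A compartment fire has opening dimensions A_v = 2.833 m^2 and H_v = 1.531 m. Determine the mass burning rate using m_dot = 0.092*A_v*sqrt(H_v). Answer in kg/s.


sqrt(H_v) = 1.2373
m_dot = 0.092 * 2.833 * 1.2373 = 0.32249 kg/s

0.32249 kg/s


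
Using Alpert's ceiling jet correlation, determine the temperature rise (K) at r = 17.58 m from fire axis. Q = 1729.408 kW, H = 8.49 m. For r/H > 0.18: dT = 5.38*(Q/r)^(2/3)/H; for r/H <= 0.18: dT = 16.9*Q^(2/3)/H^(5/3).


r/H = 17.58 / 8.49 = 2.0707
r/H > 0.18, so dT = 5.38*(Q/r)^(2/3)/H
Q/r = 98.374
(Q/r)^(2/3) = 21.310
dT = 5.38 * 21.310 / 8.49 = 13.504 K

13.504 K


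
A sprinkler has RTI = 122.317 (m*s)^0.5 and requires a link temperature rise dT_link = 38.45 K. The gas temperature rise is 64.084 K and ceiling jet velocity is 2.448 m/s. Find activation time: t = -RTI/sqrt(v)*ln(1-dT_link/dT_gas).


dT_link/dT_gas = 0.59999
ln(1 - 0.59999) = -0.91628
t = -122.317 / sqrt(2.448) * -0.91628 = 71.632 s

71.632 s


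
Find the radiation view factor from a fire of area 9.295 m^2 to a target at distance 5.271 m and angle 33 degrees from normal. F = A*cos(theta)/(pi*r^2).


cos(33 deg) = 0.83867
pi*r^2 = 87.284
F = 9.295 * 0.83867 / 87.284 = 0.089311

0.089311


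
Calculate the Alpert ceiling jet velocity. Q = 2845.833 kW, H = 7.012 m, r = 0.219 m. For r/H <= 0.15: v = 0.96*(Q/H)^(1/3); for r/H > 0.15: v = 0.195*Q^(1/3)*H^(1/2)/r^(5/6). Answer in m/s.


r/H = 0.219 / 7.012 = 0.031232
r/H <= 0.15, so v = 0.96*(Q/H)^(1/3)
Q/H = 405.85
(Q/H)^(1/3) = 7.4038
v = 0.96 * 7.4038 = 7.1077 m/s

7.1077 m/s


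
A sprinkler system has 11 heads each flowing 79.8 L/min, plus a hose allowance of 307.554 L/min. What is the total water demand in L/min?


Sprinkler demand = 11 * 79.8 = 877.8 L/min
Total = 877.8 + 307.554 = 1185.354 L/min

1185.354 L/min


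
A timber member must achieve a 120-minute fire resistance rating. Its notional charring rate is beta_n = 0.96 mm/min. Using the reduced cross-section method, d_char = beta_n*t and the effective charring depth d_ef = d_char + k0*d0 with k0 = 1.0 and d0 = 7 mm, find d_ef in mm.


d_char = 0.96 * 120 = 115.2 mm
d_ef = 115.2 + 1.0*7 = 122.2 mm

122.2 mm


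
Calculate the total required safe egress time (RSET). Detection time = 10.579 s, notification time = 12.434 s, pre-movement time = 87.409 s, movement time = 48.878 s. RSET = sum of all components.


Total = 10.579 + 12.434 + 87.409 + 48.878 = 159.3 s

159.3 s


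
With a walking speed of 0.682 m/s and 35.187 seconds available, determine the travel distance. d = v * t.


d = 0.682 * 35.187 = 23.998 m

23.998 m


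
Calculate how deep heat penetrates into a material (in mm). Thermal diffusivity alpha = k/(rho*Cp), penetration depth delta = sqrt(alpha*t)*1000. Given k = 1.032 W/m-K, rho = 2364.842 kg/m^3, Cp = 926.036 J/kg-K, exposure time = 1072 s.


alpha = 1.032 / (2364.842 * 926.036) = 4.7125e-07 m^2/s
alpha * t = 0.00050518
delta = sqrt(0.00050518) * 1000 = 22.476 mm

22.476 mm


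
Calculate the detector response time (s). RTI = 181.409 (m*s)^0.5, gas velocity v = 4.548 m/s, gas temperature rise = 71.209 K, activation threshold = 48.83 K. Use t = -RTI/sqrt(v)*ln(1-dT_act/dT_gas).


dT_act/dT_gas = 0.68573
ln(1 - 0.68573) = -1.1575
t = -181.409 / sqrt(4.548) * -1.1575 = 98.462 s

98.462 s


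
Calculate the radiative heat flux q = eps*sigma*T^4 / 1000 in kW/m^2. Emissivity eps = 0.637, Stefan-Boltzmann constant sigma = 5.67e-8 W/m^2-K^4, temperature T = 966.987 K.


T^4 = 8.7434e+11
q = 0.637 * 5.67e-8 * 8.7434e+11 / 1000 = 31.579 kW/m^2

31.579 kW/m^2


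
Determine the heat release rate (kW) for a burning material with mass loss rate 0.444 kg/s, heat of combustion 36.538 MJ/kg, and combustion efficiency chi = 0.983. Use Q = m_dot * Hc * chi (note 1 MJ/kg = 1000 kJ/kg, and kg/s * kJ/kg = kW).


Hc = 36.538 MJ/kg = 36.538 * 1000 kJ/kg = 36538 kJ/kg
Q = 0.444 kg/s * 36538 kJ/kg * 0.983 = 15947 kW

15947 kW


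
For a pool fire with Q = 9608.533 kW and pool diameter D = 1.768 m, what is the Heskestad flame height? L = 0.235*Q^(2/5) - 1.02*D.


Q^(2/5) = 39.180
0.235 * Q^(2/5) = 9.2073
1.02 * D = 1.8034
L = 7.4039 m

7.4039 m


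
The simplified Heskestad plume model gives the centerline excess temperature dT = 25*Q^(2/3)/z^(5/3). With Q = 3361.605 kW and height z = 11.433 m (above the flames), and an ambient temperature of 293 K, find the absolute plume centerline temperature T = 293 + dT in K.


Q^(2/3) = 224.40
z^(5/3) = 58.023
dT = 25 * 224.40 / 58.023 = 96.688 K
T = 293 + 96.688 = 389.69 K

389.69 K


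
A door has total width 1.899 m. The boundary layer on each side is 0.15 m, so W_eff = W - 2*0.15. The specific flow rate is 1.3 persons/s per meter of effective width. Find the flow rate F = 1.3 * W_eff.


W_eff = 1.899 - 0.30 = 1.599 m
F = 1.3 * 1.599 = 2.0787 persons/s

2.0787 persons/s


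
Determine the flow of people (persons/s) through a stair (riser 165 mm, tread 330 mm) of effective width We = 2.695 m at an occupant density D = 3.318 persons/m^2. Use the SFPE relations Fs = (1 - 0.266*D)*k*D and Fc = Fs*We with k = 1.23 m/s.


1 - 0.266*D = 1 - 0.266*3.318 = 0.11741
Fs = 0.11741 * 1.23 * 3.318 = 0.47917 persons/(s*m)
Fc = 0.47917 * 2.695 = 1.2914 persons/s

1.2914 persons/s


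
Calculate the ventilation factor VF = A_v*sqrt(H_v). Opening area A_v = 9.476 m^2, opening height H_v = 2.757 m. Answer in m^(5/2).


sqrt(H_v) = 1.6604
VF = 9.476 * 1.6604 = 15.734 m^(5/2)

15.734 m^(5/2)


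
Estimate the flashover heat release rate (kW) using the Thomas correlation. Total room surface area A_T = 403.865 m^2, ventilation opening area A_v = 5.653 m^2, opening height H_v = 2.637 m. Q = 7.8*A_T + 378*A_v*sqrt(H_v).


7.8*A_T = 3150.147
sqrt(H_v) = 1.6239
378*A_v*sqrt(H_v) = 3470.0
Q = 3150.147 + 3470.0 = 6620.1 kW

6620.1 kW


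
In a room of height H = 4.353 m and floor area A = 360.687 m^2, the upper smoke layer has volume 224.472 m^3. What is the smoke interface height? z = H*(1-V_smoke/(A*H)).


V/(A*H) = 0.14297
1 - 0.14297 = 0.85703
z = 4.353 * 0.85703 = 3.7307 m

3.7307 m


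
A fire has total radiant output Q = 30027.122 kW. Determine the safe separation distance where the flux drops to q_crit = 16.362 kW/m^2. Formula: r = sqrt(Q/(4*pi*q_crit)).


4*pi*q_crit = 205.61
Q/(4*pi*q_crit) = 146.04
r = sqrt(146.04) = 12.085 m

12.085 m


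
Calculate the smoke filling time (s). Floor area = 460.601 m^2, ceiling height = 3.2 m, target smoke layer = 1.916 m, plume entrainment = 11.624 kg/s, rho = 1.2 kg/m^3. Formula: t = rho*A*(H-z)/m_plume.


H - z = 1.284 m
t = 1.2 * 460.601 * 1.284 / 11.624 = 61.054 s

61.054 s


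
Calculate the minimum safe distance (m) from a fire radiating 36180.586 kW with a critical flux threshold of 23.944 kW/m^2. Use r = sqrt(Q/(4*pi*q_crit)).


4*pi*q_crit = 300.89
Q/(4*pi*q_crit) = 120.25
r = sqrt(120.25) = 10.966 m

10.966 m


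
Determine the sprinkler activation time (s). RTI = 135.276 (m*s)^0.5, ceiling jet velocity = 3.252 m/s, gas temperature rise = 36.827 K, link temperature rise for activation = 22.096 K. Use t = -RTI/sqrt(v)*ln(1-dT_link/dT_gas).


dT_link/dT_gas = 0.59999
ln(1 - 0.59999) = -0.91628
t = -135.276 / sqrt(3.252) * -0.91628 = 68.734 s

68.734 s


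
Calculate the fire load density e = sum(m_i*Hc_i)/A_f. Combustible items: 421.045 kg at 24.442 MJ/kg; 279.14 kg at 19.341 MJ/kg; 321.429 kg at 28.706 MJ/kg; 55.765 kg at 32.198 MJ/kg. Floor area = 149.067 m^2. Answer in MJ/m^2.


Total energy = 421.045*24.442 + 279.14*19.341 + 321.429*28.706 + 55.765*32.198
= 10291.18 + 5398.847 + 9226.941 + 1795.521
= 26712.49 MJ
e = 26712.49 / 149.067 = 179.20 MJ/m^2

179.20 MJ/m^2


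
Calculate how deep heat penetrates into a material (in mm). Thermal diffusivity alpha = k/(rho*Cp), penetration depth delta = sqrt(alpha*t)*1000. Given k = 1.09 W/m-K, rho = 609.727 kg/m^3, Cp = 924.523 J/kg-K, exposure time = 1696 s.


alpha = 1.09 / (609.727 * 924.523) = 1.9336e-06 m^2/s
alpha * t = 0.0032794
delta = sqrt(0.0032794) * 1000 = 57.266 mm

57.266 mm


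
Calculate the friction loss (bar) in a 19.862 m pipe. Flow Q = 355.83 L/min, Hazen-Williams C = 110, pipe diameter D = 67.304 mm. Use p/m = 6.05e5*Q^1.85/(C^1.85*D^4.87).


Q^1.85 = 52456
C^1.85 = 5978.3
D^4.87 = 7.9902e+08
p/m = 0.0066438 bar/m
p_total = 0.0066438 * 19.862 = 0.13196 bar

0.13196 bar


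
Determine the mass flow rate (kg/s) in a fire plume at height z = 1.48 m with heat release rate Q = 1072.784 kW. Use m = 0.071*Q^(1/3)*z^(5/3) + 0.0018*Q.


Q^(1/3) = 10.237
z^(5/3) = 1.9221
First term = 0.071 * 10.237 * 1.9221 = 1.3970
Second term = 0.0018 * 1072.784 = 1.9310
m = 3.3280 kg/s

3.3280 kg/s


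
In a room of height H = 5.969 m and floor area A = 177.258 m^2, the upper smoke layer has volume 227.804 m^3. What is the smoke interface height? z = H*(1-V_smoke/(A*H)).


V/(A*H) = 0.21530
1 - 0.21530 = 0.78470
z = 5.969 * 0.78470 = 4.6838 m

4.6838 m


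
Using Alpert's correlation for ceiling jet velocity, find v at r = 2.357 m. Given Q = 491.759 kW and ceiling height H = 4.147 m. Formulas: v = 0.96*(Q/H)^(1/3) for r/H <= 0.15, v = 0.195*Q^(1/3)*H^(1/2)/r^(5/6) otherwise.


r/H = 2.357 / 4.147 = 0.56836
r/H > 0.15, so v = 0.195*Q^(1/3)*H^(1/2)/r^(5/6)
Q^(1/3) = 7.8932
H^(1/2) = 2.0364
r^(5/6) = 2.0431
v = 0.195 * 7.8932 * 2.0364 / 2.0431 = 1.5341 m/s

1.5341 m/s


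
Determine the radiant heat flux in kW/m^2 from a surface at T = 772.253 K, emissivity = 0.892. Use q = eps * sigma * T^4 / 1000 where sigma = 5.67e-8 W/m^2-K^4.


T^4 = 3.5566e+11
q = 0.892 * 5.67e-8 * 3.5566e+11 / 1000 = 17.988 kW/m^2

17.988 kW/m^2


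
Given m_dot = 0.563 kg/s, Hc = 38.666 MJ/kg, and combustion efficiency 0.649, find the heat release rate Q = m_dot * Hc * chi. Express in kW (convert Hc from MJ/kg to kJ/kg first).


Hc = 38.666 MJ/kg = 38.666 * 1000 kJ/kg = 38666 kJ/kg
Q = 0.563 kg/s * 38666 kJ/kg * 0.649 = 14128 kW

14128 kW


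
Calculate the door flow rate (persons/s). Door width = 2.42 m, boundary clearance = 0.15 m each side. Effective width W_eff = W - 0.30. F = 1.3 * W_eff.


W_eff = 2.42 - 0.30 = 2.12 m
F = 1.3 * 2.12 = 2.756 persons/s

2.756 persons/s


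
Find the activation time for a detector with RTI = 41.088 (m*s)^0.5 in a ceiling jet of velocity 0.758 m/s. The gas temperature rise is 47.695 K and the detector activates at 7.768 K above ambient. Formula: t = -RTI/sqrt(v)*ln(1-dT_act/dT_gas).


dT_act/dT_gas = 0.16287
ln(1 - 0.16287) = -0.17777
t = -41.088 / sqrt(0.758) * -0.17777 = 8.3897 s

8.3897 s


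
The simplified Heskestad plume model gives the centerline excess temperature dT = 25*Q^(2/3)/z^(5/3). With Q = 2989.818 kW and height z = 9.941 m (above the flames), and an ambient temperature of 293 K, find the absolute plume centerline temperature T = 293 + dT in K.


Q^(2/3) = 207.54
z^(5/3) = 45.960
dT = 25 * 207.54 / 45.960 = 112.89 K
T = 293 + 112.89 = 405.89 K

405.89 K


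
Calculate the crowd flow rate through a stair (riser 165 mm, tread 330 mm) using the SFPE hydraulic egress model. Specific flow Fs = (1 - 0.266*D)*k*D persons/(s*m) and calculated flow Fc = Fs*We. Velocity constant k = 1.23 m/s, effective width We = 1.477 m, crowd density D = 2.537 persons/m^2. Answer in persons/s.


1 - 0.266*D = 1 - 0.266*2.537 = 0.32516
Fs = 0.32516 * 1.23 * 2.537 = 1.0147 persons/(s*m)
Fc = 1.0147 * 1.477 = 1.4987 persons/s

1.4987 persons/s


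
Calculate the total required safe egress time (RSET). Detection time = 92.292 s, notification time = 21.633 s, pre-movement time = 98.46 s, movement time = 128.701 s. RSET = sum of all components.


Total = 92.292 + 21.633 + 98.46 + 128.701 = 341.086 s

341.086 s


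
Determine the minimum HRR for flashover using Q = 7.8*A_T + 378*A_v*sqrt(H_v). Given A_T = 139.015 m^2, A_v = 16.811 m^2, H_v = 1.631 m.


7.8*A_T = 1084.317
sqrt(H_v) = 1.2771
378*A_v*sqrt(H_v) = 8115.4
Q = 1084.317 + 8115.4 = 9199.8 kW

9199.8 kW


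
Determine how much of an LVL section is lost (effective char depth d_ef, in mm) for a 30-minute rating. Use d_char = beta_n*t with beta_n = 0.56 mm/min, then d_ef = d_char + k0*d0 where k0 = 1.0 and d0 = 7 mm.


d_char = 0.56 * 30 = 16.8 mm
d_ef = 16.8 + 1.0*7 = 23.8 mm

23.8 mm


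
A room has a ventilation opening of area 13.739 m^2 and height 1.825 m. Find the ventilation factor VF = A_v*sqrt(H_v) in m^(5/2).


sqrt(H_v) = 1.3509
VF = 13.739 * 1.3509 = 18.560 m^(5/2)

18.560 m^(5/2)


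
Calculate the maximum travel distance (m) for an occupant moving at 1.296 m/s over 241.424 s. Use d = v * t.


d = 1.296 * 241.424 = 312.89 m

312.89 m


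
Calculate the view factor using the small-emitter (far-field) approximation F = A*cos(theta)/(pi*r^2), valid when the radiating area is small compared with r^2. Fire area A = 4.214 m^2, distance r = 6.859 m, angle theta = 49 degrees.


cos(49 deg) = 0.65606
pi*r^2 = 147.80
F = 4.214 * 0.65606 / 147.80 = 0.018705

0.018705


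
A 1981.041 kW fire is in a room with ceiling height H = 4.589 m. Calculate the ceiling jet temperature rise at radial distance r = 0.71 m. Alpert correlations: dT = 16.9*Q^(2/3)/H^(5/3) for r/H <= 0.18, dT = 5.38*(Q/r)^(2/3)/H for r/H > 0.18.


r/H = 0.71 / 4.589 = 0.15472
r/H <= 0.18, so dT = 16.9*Q^(2/3)/H^(5/3)
Q^(2/3) = 157.74
H^(5/3) = 12.673
dT = 16.9 * 157.74 / 12.673 = 210.35 K

210.35 K


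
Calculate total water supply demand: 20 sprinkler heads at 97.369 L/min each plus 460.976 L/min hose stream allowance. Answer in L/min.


Sprinkler demand = 20 * 97.369 = 1947.38 L/min
Total = 1947.38 + 460.976 = 2408.356 L/min

2408.356 L/min


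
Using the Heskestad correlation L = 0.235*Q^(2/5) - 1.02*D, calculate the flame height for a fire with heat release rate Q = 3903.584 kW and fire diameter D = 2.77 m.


Q^(2/5) = 27.327
0.235 * Q^(2/5) = 6.4217
1.02 * D = 2.8254
L = 3.5963 m

3.5963 m


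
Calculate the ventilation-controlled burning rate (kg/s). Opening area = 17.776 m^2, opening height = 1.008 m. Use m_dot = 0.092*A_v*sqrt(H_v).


sqrt(H_v) = 1.0040
m_dot = 0.092 * 17.776 * 1.0040 = 1.6419 kg/s

1.6419 kg/s


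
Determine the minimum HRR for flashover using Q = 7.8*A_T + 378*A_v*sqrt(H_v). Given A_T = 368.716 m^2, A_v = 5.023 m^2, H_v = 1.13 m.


7.8*A_T = 2876.0
sqrt(H_v) = 1.0630
378*A_v*sqrt(H_v) = 2018.3
Q = 2876.0 + 2018.3 = 4894.3 kW

4894.3 kW


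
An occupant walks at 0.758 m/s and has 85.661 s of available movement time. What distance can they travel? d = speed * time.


d = 0.758 * 85.661 = 64.931 m

64.931 m


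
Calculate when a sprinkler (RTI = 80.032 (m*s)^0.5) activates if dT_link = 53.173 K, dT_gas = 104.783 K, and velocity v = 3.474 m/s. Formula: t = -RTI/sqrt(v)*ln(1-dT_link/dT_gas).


dT_link/dT_gas = 0.50746
ln(1 - 0.50746) = -0.70818
t = -80.032 / sqrt(3.474) * -0.70818 = 30.408 s

30.408 s


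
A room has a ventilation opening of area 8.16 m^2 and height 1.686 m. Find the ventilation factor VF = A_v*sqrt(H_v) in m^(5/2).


sqrt(H_v) = 1.2985
VF = 8.16 * 1.2985 = 10.595 m^(5/2)

10.595 m^(5/2)


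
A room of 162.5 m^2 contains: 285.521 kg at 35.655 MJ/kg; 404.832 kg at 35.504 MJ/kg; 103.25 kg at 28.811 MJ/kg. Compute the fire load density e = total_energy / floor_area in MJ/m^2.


Total energy = 285.521*35.655 + 404.832*35.504 + 103.25*28.811
= 10180.25 + 14373.16 + 2974.736
= 27528.14 MJ
e = 27528.14 / 162.5 = 169.40 MJ/m^2

169.40 MJ/m^2


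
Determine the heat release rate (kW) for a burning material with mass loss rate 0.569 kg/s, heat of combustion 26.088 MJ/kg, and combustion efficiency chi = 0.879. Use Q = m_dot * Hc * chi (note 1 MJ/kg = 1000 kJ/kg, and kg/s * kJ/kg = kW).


Hc = 26.088 MJ/kg = 26.088 * 1000 kJ/kg = 26088 kJ/kg
Q = 0.569 kg/s * 26088 kJ/kg * 0.879 = 13048 kW

13048 kW


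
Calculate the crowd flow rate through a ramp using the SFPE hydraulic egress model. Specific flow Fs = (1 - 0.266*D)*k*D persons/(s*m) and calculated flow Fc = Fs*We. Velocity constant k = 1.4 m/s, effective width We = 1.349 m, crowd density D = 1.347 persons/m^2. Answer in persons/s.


1 - 0.266*D = 1 - 0.266*1.347 = 0.64170
Fs = 0.64170 * 1.4 * 1.347 = 1.2101 persons/(s*m)
Fc = 1.2101 * 1.349 = 1.6324 persons/s

1.6324 persons/s


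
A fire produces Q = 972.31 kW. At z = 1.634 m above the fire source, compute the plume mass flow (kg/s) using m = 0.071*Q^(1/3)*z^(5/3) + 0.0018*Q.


Q^(1/3) = 9.9068
z^(5/3) = 2.2668
First term = 0.071 * 9.9068 * 2.2668 = 1.5945
Second term = 0.0018 * 972.31 = 1.7502
m = 3.3446 kg/s

3.3446 kg/s


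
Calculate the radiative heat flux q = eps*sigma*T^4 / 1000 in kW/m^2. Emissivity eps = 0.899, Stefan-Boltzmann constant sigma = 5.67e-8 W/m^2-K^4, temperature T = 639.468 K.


T^4 = 1.6722e+11
q = 0.899 * 5.67e-8 * 1.6722e+11 / 1000 = 8.5235 kW/m^2

8.5235 kW/m^2


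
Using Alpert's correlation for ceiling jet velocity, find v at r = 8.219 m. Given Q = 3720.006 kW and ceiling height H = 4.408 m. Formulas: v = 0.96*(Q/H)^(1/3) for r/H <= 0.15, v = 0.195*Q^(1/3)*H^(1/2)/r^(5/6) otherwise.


r/H = 8.219 / 4.408 = 1.8646
r/H > 0.15, so v = 0.195*Q^(1/3)*H^(1/2)/r^(5/6)
Q^(1/3) = 15.495
H^(1/2) = 2.0995
r^(5/6) = 5.7856
v = 0.195 * 15.495 * 2.0995 / 5.7856 = 1.0964 m/s

1.0964 m/s


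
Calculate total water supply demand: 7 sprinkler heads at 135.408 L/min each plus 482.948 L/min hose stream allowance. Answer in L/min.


Sprinkler demand = 7 * 135.408 = 947.856 L/min
Total = 947.856 + 482.948 = 1430.804 L/min

1430.804 L/min


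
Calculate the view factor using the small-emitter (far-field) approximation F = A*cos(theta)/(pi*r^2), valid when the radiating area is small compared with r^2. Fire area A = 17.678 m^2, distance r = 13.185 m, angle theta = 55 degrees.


cos(55 deg) = 0.57358
pi*r^2 = 546.15
F = 17.678 * 0.57358 / 546.15 = 0.018566

0.018566


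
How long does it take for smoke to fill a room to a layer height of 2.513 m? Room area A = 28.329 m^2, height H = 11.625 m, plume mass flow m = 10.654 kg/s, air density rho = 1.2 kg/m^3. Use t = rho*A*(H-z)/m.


H - z = 9.112 m
t = 1.2 * 28.329 * 9.112 / 10.654 = 29.075 s

29.075 s


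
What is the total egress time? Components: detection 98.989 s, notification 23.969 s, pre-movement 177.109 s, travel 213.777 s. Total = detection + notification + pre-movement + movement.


Total = 98.989 + 23.969 + 177.109 + 213.777 = 513.844 s

513.844 s


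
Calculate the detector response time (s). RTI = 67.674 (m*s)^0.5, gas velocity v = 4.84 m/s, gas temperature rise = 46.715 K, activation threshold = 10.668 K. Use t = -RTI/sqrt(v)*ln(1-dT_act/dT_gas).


dT_act/dT_gas = 0.22836
ln(1 - 0.22836) = -0.25924
t = -67.674 / sqrt(4.84) * -0.25924 = 7.9745 s

7.9745 s


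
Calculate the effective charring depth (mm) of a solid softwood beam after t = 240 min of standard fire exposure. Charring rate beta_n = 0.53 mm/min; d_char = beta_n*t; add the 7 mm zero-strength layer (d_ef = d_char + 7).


d_char = 0.53 * 240 = 127.2 mm
d_ef = 127.2 + 1.0*7 = 134.2 mm

134.2 mm


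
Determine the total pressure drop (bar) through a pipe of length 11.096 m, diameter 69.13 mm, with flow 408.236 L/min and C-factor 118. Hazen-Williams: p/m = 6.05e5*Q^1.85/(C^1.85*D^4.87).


Q^1.85 = 67637
C^1.85 = 6807.4
D^4.87 = 9.1028e+08
p/m = 0.0066036 bar/m
p_total = 0.0066036 * 11.096 = 0.073274 bar

0.073274 bar


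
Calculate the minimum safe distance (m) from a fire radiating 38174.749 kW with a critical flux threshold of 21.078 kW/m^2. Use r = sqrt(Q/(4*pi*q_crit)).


4*pi*q_crit = 264.87
Q/(4*pi*q_crit) = 144.12
r = sqrt(144.12) = 12.005 m

12.005 m


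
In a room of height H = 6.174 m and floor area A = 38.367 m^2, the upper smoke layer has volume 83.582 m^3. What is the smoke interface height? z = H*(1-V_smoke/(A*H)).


V/(A*H) = 0.35285
1 - 0.35285 = 0.64715
z = 6.174 * 0.64715 = 3.9955 m

3.9955 m


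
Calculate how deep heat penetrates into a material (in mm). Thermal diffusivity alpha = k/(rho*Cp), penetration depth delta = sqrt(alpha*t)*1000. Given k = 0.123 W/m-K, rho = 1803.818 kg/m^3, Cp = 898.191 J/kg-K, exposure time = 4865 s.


alpha = 0.123 / (1803.818 * 898.191) = 7.5918e-08 m^2/s
alpha * t = 0.00036934
delta = sqrt(0.00036934) * 1000 = 19.218 mm

19.218 mm


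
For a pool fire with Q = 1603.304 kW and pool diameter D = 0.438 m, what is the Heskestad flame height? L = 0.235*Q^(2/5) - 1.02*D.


Q^(2/5) = 19.143
0.235 * Q^(2/5) = 4.4986
1.02 * D = 0.44676
L = 4.0518 m

4.0518 m


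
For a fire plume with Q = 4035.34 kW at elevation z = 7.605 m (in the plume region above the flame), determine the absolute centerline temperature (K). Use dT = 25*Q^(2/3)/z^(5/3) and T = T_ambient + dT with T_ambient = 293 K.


Q^(2/3) = 253.47
z^(5/3) = 29.410
dT = 25 * 253.47 / 29.410 = 215.46 K
T = 293 + 215.46 = 508.46 K

508.46 K


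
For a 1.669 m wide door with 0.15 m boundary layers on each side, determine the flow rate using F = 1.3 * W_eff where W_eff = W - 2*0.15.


W_eff = 1.669 - 0.30 = 1.369 m
F = 1.3 * 1.369 = 1.7797 persons/s

1.7797 persons/s


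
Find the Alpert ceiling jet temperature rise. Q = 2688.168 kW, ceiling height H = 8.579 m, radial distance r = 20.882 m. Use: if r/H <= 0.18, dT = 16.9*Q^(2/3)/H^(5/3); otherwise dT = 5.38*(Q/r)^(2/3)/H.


r/H = 20.882 / 8.579 = 2.4341
r/H > 0.18, so dT = 5.38*(Q/r)^(2/3)/H
Q/r = 128.73
(Q/r)^(2/3) = 25.495
dT = 5.38 * 25.495 / 8.579 = 15.988 K

15.988 K


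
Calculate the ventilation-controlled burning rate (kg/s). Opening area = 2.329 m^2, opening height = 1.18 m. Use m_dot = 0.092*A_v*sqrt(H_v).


sqrt(H_v) = 1.0863
m_dot = 0.092 * 2.329 * 1.0863 = 0.23275 kg/s

0.23275 kg/s


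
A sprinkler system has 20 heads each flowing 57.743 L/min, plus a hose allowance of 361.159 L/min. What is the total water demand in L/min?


Sprinkler demand = 20 * 57.743 = 1154.86 L/min
Total = 1154.86 + 361.159 = 1516.019 L/min

1516.019 L/min


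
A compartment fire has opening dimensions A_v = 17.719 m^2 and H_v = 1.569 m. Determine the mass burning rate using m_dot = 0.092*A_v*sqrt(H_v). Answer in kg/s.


sqrt(H_v) = 1.2526
m_dot = 0.092 * 17.719 * 1.2526 = 2.0419 kg/s

2.0419 kg/s


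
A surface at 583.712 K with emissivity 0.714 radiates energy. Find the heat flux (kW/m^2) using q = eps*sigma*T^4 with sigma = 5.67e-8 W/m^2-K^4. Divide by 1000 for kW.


T^4 = 1.1609e+11
q = 0.714 * 5.67e-8 * 1.1609e+11 / 1000 = 4.6998 kW/m^2

4.6998 kW/m^2


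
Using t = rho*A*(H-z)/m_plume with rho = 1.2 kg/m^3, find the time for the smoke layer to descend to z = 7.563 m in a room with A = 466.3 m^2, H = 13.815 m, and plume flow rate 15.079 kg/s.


H - z = 6.252 m
t = 1.2 * 466.3 * 6.252 / 15.079 = 232.00 s

232.00 s


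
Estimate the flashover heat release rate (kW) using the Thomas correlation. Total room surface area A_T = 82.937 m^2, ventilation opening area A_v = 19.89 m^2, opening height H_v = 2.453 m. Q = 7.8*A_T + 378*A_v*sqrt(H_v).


7.8*A_T = 646.91
sqrt(H_v) = 1.5662
378*A_v*sqrt(H_v) = 11775
Q = 646.91 + 11775 = 12422 kW

12422 kW


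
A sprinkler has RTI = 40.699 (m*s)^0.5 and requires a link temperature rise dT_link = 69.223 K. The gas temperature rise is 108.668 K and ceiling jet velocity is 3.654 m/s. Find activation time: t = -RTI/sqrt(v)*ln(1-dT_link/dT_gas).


dT_link/dT_gas = 0.63701
ln(1 - 0.63701) = -1.0134
t = -40.699 / sqrt(3.654) * -1.0134 = 21.576 s

21.576 s


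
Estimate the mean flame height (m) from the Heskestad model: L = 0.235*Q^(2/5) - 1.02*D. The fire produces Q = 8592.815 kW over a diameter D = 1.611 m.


Q^(2/5) = 37.467
0.235 * Q^(2/5) = 8.8049
1.02 * D = 1.6432
L = 7.1616 m

7.1616 m


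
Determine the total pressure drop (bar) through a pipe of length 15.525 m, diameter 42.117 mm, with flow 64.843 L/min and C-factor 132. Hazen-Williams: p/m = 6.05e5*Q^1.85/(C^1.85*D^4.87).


Q^1.85 = 2248.8
C^1.85 = 8376.5
D^4.87 = 8.1491e+07
p/m = 0.0019931 bar/m
p_total = 0.0019931 * 15.525 = 0.030943 bar

0.030943 bar


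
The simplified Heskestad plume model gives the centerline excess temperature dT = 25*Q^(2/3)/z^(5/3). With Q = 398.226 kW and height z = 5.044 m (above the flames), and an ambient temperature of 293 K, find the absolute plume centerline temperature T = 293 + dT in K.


Q^(2/3) = 54.128
z^(5/3) = 14.835
dT = 25 * 54.128 / 14.835 = 91.215 K
T = 293 + 91.215 = 384.22 K

384.22 K


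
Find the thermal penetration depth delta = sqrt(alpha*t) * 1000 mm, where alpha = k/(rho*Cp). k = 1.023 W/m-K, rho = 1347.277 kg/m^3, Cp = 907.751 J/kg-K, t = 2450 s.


alpha = 1.023 / (1347.277 * 907.751) = 8.3647e-07 m^2/s
alpha * t = 0.0020494
delta = sqrt(0.0020494) * 1000 = 45.270 mm

45.270 mm


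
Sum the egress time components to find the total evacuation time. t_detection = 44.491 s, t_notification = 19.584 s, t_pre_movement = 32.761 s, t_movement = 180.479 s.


Total = 44.491 + 19.584 + 32.761 + 180.479 = 277.315 s

277.315 s


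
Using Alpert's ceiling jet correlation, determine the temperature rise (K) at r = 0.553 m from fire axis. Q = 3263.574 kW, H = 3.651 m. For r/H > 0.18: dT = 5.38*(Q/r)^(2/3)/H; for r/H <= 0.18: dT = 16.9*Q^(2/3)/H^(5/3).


r/H = 0.553 / 3.651 = 0.15147
r/H <= 0.18, so dT = 16.9*Q^(2/3)/H^(5/3)
Q^(2/3) = 220.02
H^(5/3) = 8.6567
dT = 16.9 * 220.02 / 8.6567 = 429.53 K

429.53 K


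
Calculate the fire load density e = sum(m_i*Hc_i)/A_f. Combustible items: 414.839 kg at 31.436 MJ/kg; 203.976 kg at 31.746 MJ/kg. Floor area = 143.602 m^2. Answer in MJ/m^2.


Total energy = 414.839*31.436 + 203.976*31.746
= 13040.88 + 6475.422
= 19516.30 MJ
e = 19516.30 / 143.602 = 135.91 MJ/m^2

135.91 MJ/m^2


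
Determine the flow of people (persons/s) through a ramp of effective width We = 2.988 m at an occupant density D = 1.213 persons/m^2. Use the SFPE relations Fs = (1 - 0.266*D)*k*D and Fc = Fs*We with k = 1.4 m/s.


1 - 0.266*D = 1 - 0.266*1.213 = 0.67734
Fs = 0.67734 * 1.4 * 1.213 = 1.1503 persons/(s*m)
Fc = 1.1503 * 2.988 = 3.4370 persons/s

3.4370 persons/s


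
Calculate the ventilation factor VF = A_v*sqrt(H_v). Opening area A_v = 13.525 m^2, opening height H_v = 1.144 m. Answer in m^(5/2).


sqrt(H_v) = 1.0696
VF = 13.525 * 1.0696 = 14.466 m^(5/2)

14.466 m^(5/2)


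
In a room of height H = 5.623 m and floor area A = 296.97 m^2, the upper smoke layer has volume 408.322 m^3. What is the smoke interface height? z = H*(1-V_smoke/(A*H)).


V/(A*H) = 0.24452
1 - 0.24452 = 0.75548
z = 5.623 * 0.75548 = 4.2480 m

4.2480 m


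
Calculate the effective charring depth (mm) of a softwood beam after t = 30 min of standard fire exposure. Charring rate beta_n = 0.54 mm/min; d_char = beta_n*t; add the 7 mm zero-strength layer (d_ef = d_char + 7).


d_char = 0.54 * 30 = 16.2 mm
d_ef = 16.2 + 1.0*7 = 23.2 mm

23.2 mm


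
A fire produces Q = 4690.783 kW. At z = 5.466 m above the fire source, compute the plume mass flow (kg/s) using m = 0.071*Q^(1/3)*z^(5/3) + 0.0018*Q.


Q^(1/3) = 16.740
z^(5/3) = 16.961
First term = 0.071 * 16.740 * 16.961 = 20.158
Second term = 0.0018 * 4690.783 = 8.4434
m = 28.602 kg/s

28.602 kg/s


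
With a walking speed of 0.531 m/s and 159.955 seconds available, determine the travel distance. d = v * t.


d = 0.531 * 159.955 = 84.936 m

84.936 m


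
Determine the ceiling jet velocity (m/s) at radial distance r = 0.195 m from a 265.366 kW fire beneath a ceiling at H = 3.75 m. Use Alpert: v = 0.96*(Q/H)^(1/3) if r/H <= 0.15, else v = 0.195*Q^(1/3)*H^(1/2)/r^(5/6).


r/H = 0.195 / 3.75 = 0.052
r/H <= 0.15, so v = 0.96*(Q/H)^(1/3)
Q/H = 70.764
(Q/H)^(1/3) = 4.1362
v = 0.96 * 4.1362 = 3.9708 m/s

3.9708 m/s


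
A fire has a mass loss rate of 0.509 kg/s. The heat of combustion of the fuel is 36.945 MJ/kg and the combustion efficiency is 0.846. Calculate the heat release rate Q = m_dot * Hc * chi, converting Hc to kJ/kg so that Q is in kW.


Hc = 36.945 MJ/kg = 36.945 * 1000 kJ/kg = 36945 kJ/kg
Q = 0.509 kg/s * 36945 kJ/kg * 0.846 = 15909 kW

15909 kW


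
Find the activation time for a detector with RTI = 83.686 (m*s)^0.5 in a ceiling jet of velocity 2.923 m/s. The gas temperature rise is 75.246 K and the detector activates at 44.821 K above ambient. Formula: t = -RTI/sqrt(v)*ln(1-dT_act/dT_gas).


dT_act/dT_gas = 0.59566
ln(1 - 0.59566) = -0.90550
t = -83.686 / sqrt(2.923) * -0.90550 = 44.323 s

44.323 s


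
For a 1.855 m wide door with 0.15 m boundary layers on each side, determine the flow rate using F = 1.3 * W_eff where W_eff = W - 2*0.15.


W_eff = 1.855 - 0.30 = 1.555 m
F = 1.3 * 1.555 = 2.0215 persons/s

2.0215 persons/s


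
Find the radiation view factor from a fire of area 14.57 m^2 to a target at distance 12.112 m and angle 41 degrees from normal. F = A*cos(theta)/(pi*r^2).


cos(41 deg) = 0.75471
pi*r^2 = 460.87
F = 14.57 * 0.75471 / 460.87 = 0.023859

0.023859


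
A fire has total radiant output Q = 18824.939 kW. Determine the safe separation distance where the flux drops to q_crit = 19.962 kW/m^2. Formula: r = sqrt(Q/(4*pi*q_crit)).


4*pi*q_crit = 250.85
Q/(4*pi*q_crit) = 75.045
r = sqrt(75.045) = 8.6628 m

8.6628 m


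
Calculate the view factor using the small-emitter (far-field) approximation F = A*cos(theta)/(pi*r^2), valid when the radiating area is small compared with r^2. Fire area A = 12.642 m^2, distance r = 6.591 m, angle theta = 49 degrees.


cos(49 deg) = 0.65606
pi*r^2 = 136.47
F = 12.642 * 0.65606 / 136.47 = 0.060772

0.060772
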